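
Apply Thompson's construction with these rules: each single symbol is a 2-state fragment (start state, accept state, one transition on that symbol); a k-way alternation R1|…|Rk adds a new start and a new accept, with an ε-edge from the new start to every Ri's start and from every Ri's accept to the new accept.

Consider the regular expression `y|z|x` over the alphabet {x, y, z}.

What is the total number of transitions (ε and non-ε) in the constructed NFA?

9

Recursing over subexpressions:
Each of the 3 symbol leaves contributes 1 transition (1 symbol, 0 ε).
  y|z|x = 9 transitions (3 symbol, 6 ε)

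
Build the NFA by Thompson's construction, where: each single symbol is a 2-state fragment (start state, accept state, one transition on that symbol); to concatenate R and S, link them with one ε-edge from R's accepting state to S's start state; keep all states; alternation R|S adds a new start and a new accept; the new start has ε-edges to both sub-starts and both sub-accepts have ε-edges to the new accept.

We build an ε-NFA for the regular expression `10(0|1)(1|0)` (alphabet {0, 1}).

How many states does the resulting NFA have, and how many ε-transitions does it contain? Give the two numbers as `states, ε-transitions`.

By structural recursion:
Each of the 6 symbol leaves contributes 2 states and 0 ε-transitions.
  0|1 : 6 states, 4 ε-transitions
  1|0 : 6 states, 4 ε-transitions
  10(0|1)(1|0) : 16 states, 11 ε-transitions

16, 11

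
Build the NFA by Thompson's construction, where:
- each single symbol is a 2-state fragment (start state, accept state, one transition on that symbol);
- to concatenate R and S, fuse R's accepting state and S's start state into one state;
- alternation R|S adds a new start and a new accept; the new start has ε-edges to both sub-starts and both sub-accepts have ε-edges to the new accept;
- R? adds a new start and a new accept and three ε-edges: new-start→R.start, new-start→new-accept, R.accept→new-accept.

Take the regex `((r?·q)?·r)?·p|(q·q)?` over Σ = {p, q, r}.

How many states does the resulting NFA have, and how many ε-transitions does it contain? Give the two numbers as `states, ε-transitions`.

Bottom-up over the parse tree:
Each of the 6 symbol leaves contributes 2 states and 0 ε-transitions.
  r? → 4 states, 3 ε-transitions
  r?·q → 5 states, 3 ε-transitions
  (r?·q)? → 7 states, 6 ε-transitions
  (r?·q)?·r → 8 states, 6 ε-transitions
  ((r?·q)?·r)? → 10 states, 9 ε-transitions
  ((r?·q)?·r)?·p → 11 states, 9 ε-transitions
  q·q → 3 states, 0 ε-transitions
  (q·q)? → 5 states, 3 ε-transitions
  ((r?·q)?·r)?·p|(q·q)? → 18 states, 16 ε-transitions

18, 16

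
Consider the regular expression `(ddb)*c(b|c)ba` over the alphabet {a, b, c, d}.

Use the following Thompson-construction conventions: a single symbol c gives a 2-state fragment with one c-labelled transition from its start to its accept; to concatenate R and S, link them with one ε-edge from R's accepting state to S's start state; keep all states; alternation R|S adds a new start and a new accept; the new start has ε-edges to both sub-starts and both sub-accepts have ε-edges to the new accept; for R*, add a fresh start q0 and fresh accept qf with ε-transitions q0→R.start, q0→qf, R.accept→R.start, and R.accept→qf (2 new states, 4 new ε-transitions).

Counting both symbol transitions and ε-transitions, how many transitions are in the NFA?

Recursing over subexpressions:
Each of the 8 symbol leaves contributes 1 transition (1 symbol, 0 ε).
  ddb — 5 transitions (3 symbol, 2 ε)
  (ddb)* — 9 transitions (3 symbol, 6 ε)
  b|c — 6 transitions (2 symbol, 4 ε)
  (ddb)*c(b|c)ba — 22 transitions (8 symbol, 14 ε)

22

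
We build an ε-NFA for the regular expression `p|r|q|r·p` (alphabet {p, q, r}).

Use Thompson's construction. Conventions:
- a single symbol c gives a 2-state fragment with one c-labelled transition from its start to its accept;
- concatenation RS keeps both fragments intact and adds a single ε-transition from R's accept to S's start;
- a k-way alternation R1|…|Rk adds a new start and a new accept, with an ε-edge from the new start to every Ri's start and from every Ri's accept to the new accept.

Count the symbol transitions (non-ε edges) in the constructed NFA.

Recursing over subexpressions:
Each of the 5 symbol leaves contributes exactly 1 symbol transition.
  r·p — 2 symbol transitions
  p|r|q|r·p — 5 symbol transitions

5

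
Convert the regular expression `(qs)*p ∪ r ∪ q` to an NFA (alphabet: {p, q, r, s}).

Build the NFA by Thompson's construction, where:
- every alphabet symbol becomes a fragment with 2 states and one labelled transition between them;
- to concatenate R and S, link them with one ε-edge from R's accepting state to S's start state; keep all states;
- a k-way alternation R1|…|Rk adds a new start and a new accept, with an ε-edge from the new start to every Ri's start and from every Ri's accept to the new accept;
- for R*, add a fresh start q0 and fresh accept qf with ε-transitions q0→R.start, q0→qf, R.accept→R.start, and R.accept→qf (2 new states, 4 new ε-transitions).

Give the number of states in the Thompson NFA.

Building bottom-up:
Each of the 5 symbol leaves contributes a 2-state fragment.
  qs → 4 states
  (qs)* → 6 states
  (qs)*p → 8 states
  (qs)*p ∪ r ∪ q → 14 states

14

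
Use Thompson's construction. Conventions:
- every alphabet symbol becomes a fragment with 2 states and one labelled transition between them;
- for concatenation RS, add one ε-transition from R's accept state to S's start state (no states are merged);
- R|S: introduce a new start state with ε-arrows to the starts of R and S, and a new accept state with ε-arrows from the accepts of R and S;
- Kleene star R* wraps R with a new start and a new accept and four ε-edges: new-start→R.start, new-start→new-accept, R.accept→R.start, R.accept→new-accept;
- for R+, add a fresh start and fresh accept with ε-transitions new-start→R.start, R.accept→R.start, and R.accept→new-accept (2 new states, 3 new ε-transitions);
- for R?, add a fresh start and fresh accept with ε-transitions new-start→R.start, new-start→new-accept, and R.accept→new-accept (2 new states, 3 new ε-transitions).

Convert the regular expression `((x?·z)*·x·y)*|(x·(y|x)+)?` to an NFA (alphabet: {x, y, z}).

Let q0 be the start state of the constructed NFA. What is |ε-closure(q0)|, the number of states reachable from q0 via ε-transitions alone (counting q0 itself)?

Work bottom-up. For each fragment F, track |ε-closure(F.start)| and whether F's accept lies in that closure (i.e. whether F accepts ε). A single-symbol fragment has closure size 1 and does not accept ε.
  x? → new start has ε-edges to the inner start and to the new accept, so |closure| = 2 + 1 = 3
  x?·z → the left operand accepts ε, so the closure extends into the next operand (via the concat ε-link); |closure| = 3 + 1 = 4
  (x?·z)* → the star's fresh start ε-reaches both the body's start and the fresh accept: |closure| = 2 + 4 = 6
  (x?·z)*·x·y → the left operand accepts ε, so the closure extends into the next operand (via the concat ε-link); |closure| = 6 + 1 = 7
  ((x?·z)*·x·y)* → the star's fresh start ε-reaches both the body's start and the fresh accept: |closure| = 2 + 7 = 9
  y|x → |closure| = 1 + 1 + 1 = 3 (the new accept is not ε-reachable since no branch accepts ε)
  (y|x)+ → new start ε-reaches only the body's start; the new accept needs a symbol first: |closure| = 1 + 3 = 4
  x·(y|x)+ → |closure| equals the left operand's closure size = 1 (its accept is not ε-reachable, so the closure stops there)
  (x·(y|x)+)? → |closure| = 1 (new start) + 1 (body) + 1 (new accept, via ε) = 3
  ((x?·z)*·x·y)*|(x·(y|x)+)? → |closure| = 1 (new start) + (9 + 3) + 1 (new accept, since some branch ε-reaches its own accept) = 14

14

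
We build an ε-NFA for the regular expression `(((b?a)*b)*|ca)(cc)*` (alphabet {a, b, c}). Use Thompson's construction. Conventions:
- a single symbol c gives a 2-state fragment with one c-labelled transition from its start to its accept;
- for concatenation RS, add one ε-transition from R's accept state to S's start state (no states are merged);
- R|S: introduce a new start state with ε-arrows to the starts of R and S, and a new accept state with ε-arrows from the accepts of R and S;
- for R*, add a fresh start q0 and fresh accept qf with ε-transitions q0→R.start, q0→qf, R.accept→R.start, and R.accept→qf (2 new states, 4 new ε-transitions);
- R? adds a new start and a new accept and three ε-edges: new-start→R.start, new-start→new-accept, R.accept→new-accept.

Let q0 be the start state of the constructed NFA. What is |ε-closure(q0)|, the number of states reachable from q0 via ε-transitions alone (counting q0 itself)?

15

Work bottom-up. For each fragment F, track |ε-closure(F.start)| and whether F's accept lies in that closure (i.e. whether F accepts ε). A single-symbol fragment has closure size 1 and does not accept ε.
  b? → new start has ε-edges to the inner start and to the new accept, so |ε-closure| = 2 + 1 = 3
  b?a → the left operand accepts ε, so the closure extends into the next operand (via the concat ε-link); |ε-closure| = 3 + 1 = 4
  (b?a)* → the star's fresh start ε-reaches both the body's start and the fresh accept: |ε-closure| = 2 + 4 = 6
  (b?a)*b → |ε-closure| = 6 + 1 = 7 (closure spills across the concat boundary because the left factor accepts ε)
  ((b?a)*b)* → |ε-closure| = 1 (new start) + 7 (body) + 1 (new accept) = 9
  ca → |ε-closure| equals the left operand's closure size = 1 (its accept is not ε-reachable, so the closure stops there)
  ((b?a)*b)*|ca → |ε-closure| = 1 (new start) + (9 + 1) + 1 (new accept, since some branch ε-reaches its own accept) = 12
  cc → |ε-closure| equals the left operand's closure size = 1 (its accept is not ε-reachable, so the closure stops there)
  (cc)* → |ε-closure| = 1 (new start) + 1 (body) + 1 (new accept) = 3
  (((b?a)*b)*|ca)(cc)* → |ε-closure| = 12 + 3 = 15 (closure spills across the concat boundary because the left factor accepts ε)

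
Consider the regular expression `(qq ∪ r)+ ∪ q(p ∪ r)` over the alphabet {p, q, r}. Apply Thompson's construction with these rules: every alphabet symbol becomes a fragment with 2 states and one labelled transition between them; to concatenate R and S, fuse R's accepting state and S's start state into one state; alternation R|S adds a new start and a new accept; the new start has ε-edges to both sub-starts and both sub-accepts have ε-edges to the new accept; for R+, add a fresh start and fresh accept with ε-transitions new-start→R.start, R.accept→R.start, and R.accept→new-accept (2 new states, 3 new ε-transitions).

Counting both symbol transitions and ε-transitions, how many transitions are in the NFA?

21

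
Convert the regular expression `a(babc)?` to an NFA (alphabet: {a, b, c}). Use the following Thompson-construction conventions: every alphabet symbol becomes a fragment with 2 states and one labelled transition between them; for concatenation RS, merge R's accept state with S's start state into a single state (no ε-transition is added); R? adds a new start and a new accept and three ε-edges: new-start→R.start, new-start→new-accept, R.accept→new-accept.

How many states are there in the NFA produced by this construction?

8

Per subexpression:
Each of the 5 symbol leaves contributes a 2-state fragment.
  babc — 5 states
  (babc)? — 7 states
  a(babc)? — 8 states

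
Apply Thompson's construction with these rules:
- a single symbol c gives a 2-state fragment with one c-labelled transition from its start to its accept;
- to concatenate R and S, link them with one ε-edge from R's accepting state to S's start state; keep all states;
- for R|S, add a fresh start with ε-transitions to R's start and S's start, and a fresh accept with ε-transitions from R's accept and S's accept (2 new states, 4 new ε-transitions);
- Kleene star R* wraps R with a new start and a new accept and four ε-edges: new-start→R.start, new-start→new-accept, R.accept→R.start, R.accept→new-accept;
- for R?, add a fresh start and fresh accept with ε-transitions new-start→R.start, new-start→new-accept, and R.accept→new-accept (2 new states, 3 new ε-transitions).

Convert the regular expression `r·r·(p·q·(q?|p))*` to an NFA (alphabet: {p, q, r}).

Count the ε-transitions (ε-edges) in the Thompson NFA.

By structural recursion:
Each of the 6 symbol leaves contributes 0 ε-transitions.
  q? — 3 ε-transitions
  q?|p — 7 ε-transitions
  p·q·(q?|p) — 9 ε-transitions
  (p·q·(q?|p))* — 13 ε-transitions
  r·r·(p·q·(q?|p))* — 15 ε-transitions

15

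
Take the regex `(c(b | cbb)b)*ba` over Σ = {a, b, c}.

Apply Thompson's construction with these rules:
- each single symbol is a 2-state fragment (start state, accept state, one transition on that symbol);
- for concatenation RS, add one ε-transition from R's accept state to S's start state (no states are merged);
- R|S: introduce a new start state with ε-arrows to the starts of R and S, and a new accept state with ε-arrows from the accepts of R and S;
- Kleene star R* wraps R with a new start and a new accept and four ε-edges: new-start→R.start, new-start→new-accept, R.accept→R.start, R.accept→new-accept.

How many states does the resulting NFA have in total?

20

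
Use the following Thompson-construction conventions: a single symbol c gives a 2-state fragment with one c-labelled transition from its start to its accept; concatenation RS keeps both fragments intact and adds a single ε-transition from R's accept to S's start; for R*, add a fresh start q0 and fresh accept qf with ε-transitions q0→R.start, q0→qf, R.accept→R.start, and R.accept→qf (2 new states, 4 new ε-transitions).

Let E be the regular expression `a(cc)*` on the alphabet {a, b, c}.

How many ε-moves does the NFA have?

6

By structural recursion:
Each of the 3 symbol leaves contributes 0 ε-transitions.
  cc — 1 ε-transition
  (cc)* — 5 ε-transitions
  a(cc)* — 6 ε-transitions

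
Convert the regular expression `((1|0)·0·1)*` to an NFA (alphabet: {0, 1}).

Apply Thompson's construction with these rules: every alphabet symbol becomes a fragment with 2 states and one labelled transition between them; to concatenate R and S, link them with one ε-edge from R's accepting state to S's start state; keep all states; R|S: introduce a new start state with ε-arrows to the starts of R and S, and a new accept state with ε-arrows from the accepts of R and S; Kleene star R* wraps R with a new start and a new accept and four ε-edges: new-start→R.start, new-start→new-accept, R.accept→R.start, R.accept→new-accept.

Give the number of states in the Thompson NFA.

12

Recursing over subexpressions:
Each of the 4 symbol leaves contributes a 2-state fragment.
  1|0 = 6 states
  (1|0)·0·1 = 10 states
  ((1|0)·0·1)* = 12 states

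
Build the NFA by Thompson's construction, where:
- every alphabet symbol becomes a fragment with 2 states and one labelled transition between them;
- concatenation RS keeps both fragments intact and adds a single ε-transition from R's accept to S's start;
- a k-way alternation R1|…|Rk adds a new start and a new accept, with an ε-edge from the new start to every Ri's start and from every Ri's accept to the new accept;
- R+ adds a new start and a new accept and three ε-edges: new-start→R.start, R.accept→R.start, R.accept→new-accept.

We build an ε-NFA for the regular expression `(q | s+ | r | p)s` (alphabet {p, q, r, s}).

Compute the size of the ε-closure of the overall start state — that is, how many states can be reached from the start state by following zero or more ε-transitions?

Compute the ε-closure size of each fragment's start state recursively; a symbol fragment's start has no outgoing ε-edge, so its closure is just itself (size 1).
  s+ → C = 1 + 1 = 2 (the body doesn't accept ε, so the new accept is not reached)
  q | s+ | r | p → C = 1 + 1 + 2 + 1 + 1 = 6 (the new accept is not ε-reachable since no branch accepts ε)
  (q | s+ | r | p)s → C equals the left operand's closure size = 6 (its accept is not ε-reachable, so the closure stops there)

6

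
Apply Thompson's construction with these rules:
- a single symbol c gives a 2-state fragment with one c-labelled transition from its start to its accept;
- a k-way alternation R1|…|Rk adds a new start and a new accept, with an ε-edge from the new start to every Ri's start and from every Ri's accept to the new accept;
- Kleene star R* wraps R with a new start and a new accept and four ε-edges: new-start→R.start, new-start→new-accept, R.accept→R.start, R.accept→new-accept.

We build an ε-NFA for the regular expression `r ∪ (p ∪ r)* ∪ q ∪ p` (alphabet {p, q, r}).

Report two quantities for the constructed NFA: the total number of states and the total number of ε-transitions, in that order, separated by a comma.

Building bottom-up:
Each of the 5 symbol leaves contributes 2 states and 0 ε-transitions.
  p ∪ r — 6 states, 4 ε-transitions
  (p ∪ r)* — 8 states, 8 ε-transitions
  r ∪ (p ∪ r)* ∪ q ∪ p — 16 states, 16 ε-transitions

16, 16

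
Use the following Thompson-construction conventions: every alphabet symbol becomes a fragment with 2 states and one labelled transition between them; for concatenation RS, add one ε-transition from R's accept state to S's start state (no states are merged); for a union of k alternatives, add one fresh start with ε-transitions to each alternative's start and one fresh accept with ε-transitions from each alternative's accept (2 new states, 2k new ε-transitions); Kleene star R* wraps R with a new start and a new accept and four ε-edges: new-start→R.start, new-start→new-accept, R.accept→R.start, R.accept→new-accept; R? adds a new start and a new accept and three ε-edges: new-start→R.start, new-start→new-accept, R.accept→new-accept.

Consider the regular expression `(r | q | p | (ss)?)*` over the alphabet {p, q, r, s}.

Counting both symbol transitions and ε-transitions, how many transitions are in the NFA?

Per subexpression:
Each of the 5 symbol leaves contributes 1 transition (1 symbol, 0 ε).
  ss → 3 transitions (2 symbol, 1 ε)
  (ss)? → 6 transitions (2 symbol, 4 ε)
  r | q | p | (ss)? → 17 transitions (5 symbol, 12 ε)
  (r | q | p | (ss)?)* → 21 transitions (5 symbol, 16 ε)

21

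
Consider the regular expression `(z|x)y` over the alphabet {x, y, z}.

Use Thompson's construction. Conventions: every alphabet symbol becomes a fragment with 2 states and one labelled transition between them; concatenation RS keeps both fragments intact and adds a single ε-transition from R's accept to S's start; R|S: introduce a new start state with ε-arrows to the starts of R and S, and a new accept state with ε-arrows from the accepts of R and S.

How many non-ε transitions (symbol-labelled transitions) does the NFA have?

3

Per subexpression:
Each of the 3 symbol leaves contributes exactly 1 symbol transition.
  z|x = 2 symbol transitions
  (z|x)y = 3 symbol transitions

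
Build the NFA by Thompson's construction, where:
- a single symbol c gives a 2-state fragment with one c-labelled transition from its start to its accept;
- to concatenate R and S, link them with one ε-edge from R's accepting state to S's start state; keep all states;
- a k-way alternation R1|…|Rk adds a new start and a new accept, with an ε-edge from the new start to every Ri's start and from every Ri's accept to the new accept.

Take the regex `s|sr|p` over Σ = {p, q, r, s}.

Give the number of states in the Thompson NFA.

10

By structural recursion:
Each of the 4 symbol leaves contributes a 2-state fragment.
  sr → 4 states
  s|sr|p → 10 states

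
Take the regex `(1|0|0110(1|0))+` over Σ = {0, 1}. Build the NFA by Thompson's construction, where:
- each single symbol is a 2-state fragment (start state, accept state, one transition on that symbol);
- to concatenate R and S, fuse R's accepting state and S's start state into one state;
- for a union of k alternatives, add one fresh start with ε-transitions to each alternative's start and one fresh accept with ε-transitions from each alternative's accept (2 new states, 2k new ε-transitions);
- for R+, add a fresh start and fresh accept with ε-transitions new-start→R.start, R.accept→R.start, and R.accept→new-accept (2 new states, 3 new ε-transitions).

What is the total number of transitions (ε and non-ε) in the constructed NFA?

Building bottom-up:
Each of the 8 symbol leaves contributes 1 transition (1 symbol, 0 ε).
  1|0 = 6 transitions (2 symbol, 4 ε)
  0110(1|0) = 10 transitions (6 symbol, 4 ε)
  1|0|0110(1|0) = 18 transitions (8 symbol, 10 ε)
  (1|0|0110(1|0))+ = 21 transitions (8 symbol, 13 ε)

21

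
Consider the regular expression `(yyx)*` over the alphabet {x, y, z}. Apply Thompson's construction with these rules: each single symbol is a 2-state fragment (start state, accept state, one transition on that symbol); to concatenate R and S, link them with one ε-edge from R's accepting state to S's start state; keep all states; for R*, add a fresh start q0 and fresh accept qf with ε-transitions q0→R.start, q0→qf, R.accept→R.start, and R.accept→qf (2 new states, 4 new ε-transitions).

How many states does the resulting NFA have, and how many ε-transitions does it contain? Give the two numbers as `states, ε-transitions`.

8, 6

By structural recursion:
Each of the 3 symbol leaves contributes 2 states and 0 ε-transitions.
  yyx → 6 states, 2 ε-transitions
  (yyx)* → 8 states, 6 ε-transitions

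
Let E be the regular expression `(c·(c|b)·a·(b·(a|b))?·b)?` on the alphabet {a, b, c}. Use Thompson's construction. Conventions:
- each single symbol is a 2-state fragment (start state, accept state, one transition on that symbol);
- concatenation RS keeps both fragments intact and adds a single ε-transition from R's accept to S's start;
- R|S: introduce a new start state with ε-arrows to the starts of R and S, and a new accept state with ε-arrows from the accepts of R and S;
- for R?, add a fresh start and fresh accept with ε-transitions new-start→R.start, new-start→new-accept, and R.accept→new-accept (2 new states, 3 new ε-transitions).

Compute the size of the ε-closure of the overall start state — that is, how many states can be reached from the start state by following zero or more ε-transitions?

3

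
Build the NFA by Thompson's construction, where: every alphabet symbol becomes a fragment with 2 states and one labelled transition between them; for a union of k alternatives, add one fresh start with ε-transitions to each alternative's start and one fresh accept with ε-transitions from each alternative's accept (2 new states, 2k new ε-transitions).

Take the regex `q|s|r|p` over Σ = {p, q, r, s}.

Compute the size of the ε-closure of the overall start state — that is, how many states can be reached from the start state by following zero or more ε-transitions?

5

Compute the ε-closure size of each fragment's start state recursively; a symbol fragment's start has no outgoing ε-edge, so its closure is just itself (size 1).
  q|s|r|p → |closure| = 1 + 1 + 1 + 1 + 1 = 5 (the new accept is not ε-reachable since no branch accepts ε)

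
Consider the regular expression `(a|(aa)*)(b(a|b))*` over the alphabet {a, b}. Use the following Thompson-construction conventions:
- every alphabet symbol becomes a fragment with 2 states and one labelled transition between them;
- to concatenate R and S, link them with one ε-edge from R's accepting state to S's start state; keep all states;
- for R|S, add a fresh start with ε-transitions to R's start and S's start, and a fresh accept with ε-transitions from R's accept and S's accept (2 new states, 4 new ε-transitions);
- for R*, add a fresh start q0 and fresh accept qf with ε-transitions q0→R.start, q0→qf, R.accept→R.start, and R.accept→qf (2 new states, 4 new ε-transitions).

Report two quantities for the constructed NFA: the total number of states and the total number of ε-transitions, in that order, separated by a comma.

Building bottom-up:
Each of the 6 symbol leaves contributes 2 states and 0 ε-transitions.
  aa = 4 states, 1 ε-transition
  (aa)* = 6 states, 5 ε-transitions
  a|(aa)* = 10 states, 9 ε-transitions
  a|b = 6 states, 4 ε-transitions
  b(a|b) = 8 states, 5 ε-transitions
  (b(a|b))* = 10 states, 9 ε-transitions
  (a|(aa)*)(b(a|b))* = 20 states, 19 ε-transitions

20, 19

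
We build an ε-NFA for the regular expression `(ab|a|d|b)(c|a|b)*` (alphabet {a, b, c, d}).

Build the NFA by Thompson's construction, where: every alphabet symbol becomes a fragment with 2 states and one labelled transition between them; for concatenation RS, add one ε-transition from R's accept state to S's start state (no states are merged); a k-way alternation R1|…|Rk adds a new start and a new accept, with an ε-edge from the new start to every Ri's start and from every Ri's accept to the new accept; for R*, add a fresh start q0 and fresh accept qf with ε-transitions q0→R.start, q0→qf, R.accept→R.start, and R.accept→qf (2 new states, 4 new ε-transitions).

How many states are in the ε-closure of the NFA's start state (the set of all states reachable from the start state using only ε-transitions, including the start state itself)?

Let C(F) = |ε-closure(F.start)| within fragment F, and note whether F accepts ε. Symbol fragments have C = 1 and do not accept ε. Then:
  ab — same as the first factor's closure: C = 1
  ab|a|d|b — C = 1 + 1 + 1 + 1 + 1 = 5 (the new accept is not ε-reachable since no branch accepts ε)
  c|a|b — C = 1 + 1 + 1 + 1 = 4 (the new accept is not ε-reachable since no branch accepts ε)
  (c|a|b)* — new start has ε-edges to the inner start and to the new accept, so C = 2 + 4 = 6
  (ab|a|d|b)(c|a|b)* — same as the first factor's closure: C = 5

5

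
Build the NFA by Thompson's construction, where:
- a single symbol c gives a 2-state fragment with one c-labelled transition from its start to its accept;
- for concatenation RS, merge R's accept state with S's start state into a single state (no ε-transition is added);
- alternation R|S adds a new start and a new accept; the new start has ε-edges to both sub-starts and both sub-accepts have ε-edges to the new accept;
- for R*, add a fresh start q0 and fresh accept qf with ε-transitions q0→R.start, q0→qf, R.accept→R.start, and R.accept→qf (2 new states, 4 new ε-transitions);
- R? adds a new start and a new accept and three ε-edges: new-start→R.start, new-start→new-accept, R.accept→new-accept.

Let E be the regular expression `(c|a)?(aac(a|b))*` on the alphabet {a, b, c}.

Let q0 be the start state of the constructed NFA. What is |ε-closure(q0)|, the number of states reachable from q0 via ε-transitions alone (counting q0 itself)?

7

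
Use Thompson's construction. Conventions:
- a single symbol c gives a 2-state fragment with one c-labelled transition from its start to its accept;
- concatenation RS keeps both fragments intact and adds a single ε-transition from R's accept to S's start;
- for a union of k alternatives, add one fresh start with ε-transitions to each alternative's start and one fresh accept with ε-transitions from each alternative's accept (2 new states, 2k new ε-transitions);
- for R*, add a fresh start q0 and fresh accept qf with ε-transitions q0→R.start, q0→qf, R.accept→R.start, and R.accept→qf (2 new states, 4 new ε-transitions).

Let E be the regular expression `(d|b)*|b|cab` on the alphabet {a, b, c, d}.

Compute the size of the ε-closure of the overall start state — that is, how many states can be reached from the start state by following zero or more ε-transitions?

9

Compute the ε-closure size of each fragment's start state recursively; a symbol fragment's start has no outgoing ε-edge, so its closure is just itself (size 1).
  d|b — new start ε-reaches every alternative's start; none of them accept ε, so the new accept is not reached: |ε-closure| = 1 + 1 + 1 = 3
  (d|b)* — the star's fresh start ε-reaches both the body's start and the fresh accept: |ε-closure| = 2 + 3 = 5
  cab — |ε-closure| equals the left operand's closure size = 1 (its accept is not ε-reachable, so the closure stops there)
  (d|b)*|b|cab — |ε-closure| = 1 (new start) + (5 + 1 + 1) + 1 (new accept, since some branch ε-reaches its own accept) = 9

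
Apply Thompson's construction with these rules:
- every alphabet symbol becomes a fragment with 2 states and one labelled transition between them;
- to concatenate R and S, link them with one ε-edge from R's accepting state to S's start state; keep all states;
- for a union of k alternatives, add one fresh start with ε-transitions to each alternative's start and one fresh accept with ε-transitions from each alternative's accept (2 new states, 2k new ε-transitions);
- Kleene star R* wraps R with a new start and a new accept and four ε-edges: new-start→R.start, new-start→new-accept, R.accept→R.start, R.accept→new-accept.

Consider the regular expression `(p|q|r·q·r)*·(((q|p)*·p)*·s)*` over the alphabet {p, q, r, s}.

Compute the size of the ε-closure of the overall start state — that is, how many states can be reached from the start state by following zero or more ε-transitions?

Compute the ε-closure size of each fragment's start state recursively; a symbol fragment's start has no outgoing ε-edge, so its closure is just itself (size 1).
  r·q·r — |ε-closure| equals the left operand's closure size = 1 (its accept is not ε-reachable, so the closure stops there)
  p|q|r·q·r — |ε-closure| = 1 + 1 + 1 + 1 = 4 (the new accept is not ε-reachable since no branch accepts ε)
  (p|q|r·q·r)* — |ε-closure| = 1 (new start) + 4 (body) + 1 (new accept) = 6
  q|p — |ε-closure| = 1 + 1 + 1 = 3 (the new accept is not ε-reachable since no branch accepts ε)
  (q|p)* — new start has ε-edges to the inner start and to the new accept, so |ε-closure| = 2 + 3 = 5
  (q|p)*·p — the left operand accepts ε, so the closure extends into the next operand (via the concat ε-link); |ε-closure| = 5 + 1 = 6
  ((q|p)*·p)* — the star's fresh start ε-reaches both the body's start and the fresh accept: |ε-closure| = 2 + 6 = 8
  ((q|p)*·p)*·s — |ε-closure| = 8 + 1 = 9 (closure spills across the concat boundary because the left factor accepts ε)
  (((q|p)*·p)*·s)* — the star's fresh start ε-reaches both the body's start and the fresh accept: |ε-closure| = 2 + 9 = 11
  (p|q|r·q·r)*·(((q|p)*·p)*·s)* — the left operand accepts ε, so the closure extends into the next operand (via the concat ε-link); |ε-closure| = 6 + 11 = 17

17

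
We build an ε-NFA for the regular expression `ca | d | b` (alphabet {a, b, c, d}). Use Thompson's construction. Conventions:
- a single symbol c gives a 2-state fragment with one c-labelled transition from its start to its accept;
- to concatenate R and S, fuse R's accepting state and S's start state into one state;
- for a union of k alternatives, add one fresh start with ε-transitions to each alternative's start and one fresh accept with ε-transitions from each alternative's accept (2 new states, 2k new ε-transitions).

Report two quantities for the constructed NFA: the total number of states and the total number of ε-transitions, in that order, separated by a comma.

Per subexpression:
Each of the 4 symbol leaves contributes 2 states and 0 ε-transitions.
  ca : 3 states, 0 ε-transitions
  ca | d | b : 9 states, 6 ε-transitions

9, 6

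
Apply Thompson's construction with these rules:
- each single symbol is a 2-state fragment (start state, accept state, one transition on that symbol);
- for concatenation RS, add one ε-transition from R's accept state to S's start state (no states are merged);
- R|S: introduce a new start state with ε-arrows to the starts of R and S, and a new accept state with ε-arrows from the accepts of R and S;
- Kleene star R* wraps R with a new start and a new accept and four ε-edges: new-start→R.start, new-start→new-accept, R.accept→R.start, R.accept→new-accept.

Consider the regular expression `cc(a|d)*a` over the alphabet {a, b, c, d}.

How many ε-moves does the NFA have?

Recursing over subexpressions:
Each of the 5 symbol leaves contributes 0 ε-transitions.
  a|d : 4 ε-transitions
  (a|d)* : 8 ε-transitions
  cc(a|d)*a : 11 ε-transitions

11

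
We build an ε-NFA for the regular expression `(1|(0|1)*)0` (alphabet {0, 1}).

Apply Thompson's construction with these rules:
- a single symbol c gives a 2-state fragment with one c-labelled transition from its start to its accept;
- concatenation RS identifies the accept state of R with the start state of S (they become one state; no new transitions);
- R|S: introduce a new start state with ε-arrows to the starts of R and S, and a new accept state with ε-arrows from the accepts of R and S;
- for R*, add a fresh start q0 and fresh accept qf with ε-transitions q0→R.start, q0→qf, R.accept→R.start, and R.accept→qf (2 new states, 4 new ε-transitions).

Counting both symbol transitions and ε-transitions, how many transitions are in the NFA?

16

Building bottom-up:
Each of the 4 symbol leaves contributes 1 transition (1 symbol, 0 ε).
  0|1 — 6 transitions (2 symbol, 4 ε)
  (0|1)* — 10 transitions (2 symbol, 8 ε)
  1|(0|1)* — 15 transitions (3 symbol, 12 ε)
  (1|(0|1)*)0 — 16 transitions (4 symbol, 12 ε)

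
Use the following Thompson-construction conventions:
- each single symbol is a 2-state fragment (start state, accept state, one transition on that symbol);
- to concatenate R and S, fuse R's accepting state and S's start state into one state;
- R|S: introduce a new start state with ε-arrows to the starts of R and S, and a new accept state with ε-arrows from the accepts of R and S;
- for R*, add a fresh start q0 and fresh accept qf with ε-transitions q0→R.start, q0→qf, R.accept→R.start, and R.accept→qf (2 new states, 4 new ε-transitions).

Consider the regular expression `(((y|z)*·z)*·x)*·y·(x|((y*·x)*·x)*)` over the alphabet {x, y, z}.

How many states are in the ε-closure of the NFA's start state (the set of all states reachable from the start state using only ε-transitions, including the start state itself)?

Compute the ε-closure size of each fragment's start state recursively; a symbol fragment's start has no outgoing ε-edge, so its closure is just itself (size 1).
  y|z — new start ε-reaches every alternative's start; none of them accept ε, so the new accept is not reached: |ε-closure| = 1 + 1 + 1 = 3
  (y|z)* — |ε-closure| = 1 (new start) + 3 (body) + 1 (new accept) = 5
  (y|z)*·z — |ε-closure| = 5 + (1−1) = 5 (closure spills across the concat boundary because the left factor accepts ε)
  ((y|z)*·z)* — new start has ε-edges to the inner start and to the new accept, so |ε-closure| = 2 + 5 = 7
  ((y|z)*·z)*·x — |ε-closure| = 7 + (1−1) = 7 (closure spills across the concat boundary because the left factor accepts ε)
  (((y|z)*·z)*·x)* — the star's fresh start ε-reaches both the body's start and the fresh accept: |ε-closure| = 2 + 7 = 9
  y* — the star's fresh start ε-reaches both the body's start and the fresh accept: |ε-closure| = 2 + 1 = 3
  y*·x — |ε-closure| = 3 + (1−1) = 3 (closure spills across the concat boundary because the left factor accepts ε)
  (y*·x)* — new start has ε-edges to the inner start and to the new accept, so |ε-closure| = 2 + 3 = 5
  (y*·x)*·x — |ε-closure| = 5 + (1−1) = 5 (closure spills across the concat boundary because the left factor accepts ε)
  ((y*·x)*·x)* — |ε-closure| = 1 (new start) + 5 (body) + 1 (new accept) = 7
  x|((y*·x)*·x)* — new start ε-reaches every alternative's start; at least one alternative accepts ε, so the union's new accept is reached too: |ε-closure| = 1 + 1 + 7 + 1 = 10
  (((y|z)*·z)*·x)*·y·(x|((y*·x)*·x)*) — the left operand accepts ε, so the closure extends into the next operand (the shared merged state is already counted); |ε-closure| = 9 + (1−1) = 9

9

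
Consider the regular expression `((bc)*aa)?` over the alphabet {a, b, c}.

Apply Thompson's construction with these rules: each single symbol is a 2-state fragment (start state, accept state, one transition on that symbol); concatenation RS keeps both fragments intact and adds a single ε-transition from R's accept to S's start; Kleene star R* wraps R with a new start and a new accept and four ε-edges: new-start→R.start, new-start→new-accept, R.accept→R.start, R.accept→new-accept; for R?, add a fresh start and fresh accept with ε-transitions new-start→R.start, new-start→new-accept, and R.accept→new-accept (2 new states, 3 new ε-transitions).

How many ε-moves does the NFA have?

Per subexpression:
Each of the 4 symbol leaves contributes 0 ε-transitions.
  bc = 1 ε-transition
  (bc)* = 5 ε-transitions
  (bc)*aa = 7 ε-transitions
  ((bc)*aa)? = 10 ε-transitions

10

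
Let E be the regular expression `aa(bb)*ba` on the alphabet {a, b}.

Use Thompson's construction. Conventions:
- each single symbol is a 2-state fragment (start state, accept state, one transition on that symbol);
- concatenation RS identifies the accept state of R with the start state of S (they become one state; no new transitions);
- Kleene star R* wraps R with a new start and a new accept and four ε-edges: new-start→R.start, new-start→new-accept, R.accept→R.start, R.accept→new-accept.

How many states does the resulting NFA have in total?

Bottom-up over the parse tree:
Each of the 6 symbol leaves contributes a 2-state fragment.
  bb → 3 states
  (bb)* → 5 states
  aa(bb)*ba → 9 states

9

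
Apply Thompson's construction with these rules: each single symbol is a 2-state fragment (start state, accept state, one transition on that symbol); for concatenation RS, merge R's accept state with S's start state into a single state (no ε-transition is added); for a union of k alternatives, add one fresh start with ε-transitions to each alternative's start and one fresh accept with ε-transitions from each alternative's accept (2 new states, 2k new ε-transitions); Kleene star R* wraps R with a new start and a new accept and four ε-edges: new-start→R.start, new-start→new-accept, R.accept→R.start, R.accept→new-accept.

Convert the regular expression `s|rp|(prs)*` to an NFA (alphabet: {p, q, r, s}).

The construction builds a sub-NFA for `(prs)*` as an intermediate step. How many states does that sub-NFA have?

Fragment for `(prs)*`:
Each of the 3 symbol leaves contributes a 2-state fragment.
  prs — 4 states
  (prs)* — 6 states

6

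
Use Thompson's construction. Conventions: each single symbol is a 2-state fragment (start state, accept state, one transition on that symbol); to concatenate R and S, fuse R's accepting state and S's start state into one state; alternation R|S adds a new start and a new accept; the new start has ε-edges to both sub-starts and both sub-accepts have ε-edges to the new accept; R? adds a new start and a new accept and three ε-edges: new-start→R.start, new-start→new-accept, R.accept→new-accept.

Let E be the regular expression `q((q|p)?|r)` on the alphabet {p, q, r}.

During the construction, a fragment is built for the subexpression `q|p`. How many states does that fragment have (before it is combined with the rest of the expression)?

6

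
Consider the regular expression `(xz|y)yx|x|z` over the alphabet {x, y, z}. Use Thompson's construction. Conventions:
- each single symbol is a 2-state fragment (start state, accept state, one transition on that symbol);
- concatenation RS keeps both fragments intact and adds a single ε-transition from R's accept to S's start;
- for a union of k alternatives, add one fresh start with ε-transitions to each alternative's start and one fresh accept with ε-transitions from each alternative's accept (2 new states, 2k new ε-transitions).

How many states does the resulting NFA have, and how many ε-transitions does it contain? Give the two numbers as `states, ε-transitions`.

Bottom-up over the parse tree:
Each of the 7 symbol leaves contributes 2 states and 0 ε-transitions.
  xz — 4 states, 1 ε-transition
  xz|y — 8 states, 5 ε-transitions
  (xz|y)yx — 12 states, 7 ε-transitions
  (xz|y)yx|x|z — 18 states, 13 ε-transitions

18, 13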